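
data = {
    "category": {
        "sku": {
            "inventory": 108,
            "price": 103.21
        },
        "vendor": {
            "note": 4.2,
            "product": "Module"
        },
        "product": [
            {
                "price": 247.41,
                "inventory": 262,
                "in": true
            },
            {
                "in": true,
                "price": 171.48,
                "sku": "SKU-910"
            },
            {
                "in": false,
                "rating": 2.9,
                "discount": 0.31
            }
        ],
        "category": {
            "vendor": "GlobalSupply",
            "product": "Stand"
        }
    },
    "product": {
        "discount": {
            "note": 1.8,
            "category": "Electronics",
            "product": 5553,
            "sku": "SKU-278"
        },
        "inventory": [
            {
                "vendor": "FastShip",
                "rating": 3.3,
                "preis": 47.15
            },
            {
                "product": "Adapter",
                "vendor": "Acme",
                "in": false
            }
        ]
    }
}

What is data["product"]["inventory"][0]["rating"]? 3.3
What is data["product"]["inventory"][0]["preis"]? 47.15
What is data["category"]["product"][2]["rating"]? 2.9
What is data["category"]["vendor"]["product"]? "Module"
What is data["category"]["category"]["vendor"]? "GlobalSupply"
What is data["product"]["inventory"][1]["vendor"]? "Acme"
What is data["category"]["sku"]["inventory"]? 108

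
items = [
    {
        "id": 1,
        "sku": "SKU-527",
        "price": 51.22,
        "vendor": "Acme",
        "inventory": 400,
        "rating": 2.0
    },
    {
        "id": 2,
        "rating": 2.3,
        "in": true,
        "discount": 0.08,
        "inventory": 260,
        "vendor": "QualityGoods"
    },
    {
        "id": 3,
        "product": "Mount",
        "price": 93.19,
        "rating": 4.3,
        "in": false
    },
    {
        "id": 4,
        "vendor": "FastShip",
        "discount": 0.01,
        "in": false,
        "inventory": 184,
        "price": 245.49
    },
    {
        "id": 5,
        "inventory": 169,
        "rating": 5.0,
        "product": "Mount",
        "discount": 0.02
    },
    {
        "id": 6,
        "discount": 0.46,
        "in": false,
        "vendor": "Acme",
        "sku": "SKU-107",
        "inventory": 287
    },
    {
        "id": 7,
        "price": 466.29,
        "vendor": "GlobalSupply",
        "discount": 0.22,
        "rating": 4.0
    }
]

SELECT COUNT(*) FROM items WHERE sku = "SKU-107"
1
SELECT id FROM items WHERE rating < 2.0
[]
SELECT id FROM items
[1, 2, 3, 4, 5, 6, 7]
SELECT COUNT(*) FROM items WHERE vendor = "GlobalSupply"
1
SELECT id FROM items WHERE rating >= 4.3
[3, 5]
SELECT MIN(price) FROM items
51.22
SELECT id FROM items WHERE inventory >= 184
[1, 2, 4, 6]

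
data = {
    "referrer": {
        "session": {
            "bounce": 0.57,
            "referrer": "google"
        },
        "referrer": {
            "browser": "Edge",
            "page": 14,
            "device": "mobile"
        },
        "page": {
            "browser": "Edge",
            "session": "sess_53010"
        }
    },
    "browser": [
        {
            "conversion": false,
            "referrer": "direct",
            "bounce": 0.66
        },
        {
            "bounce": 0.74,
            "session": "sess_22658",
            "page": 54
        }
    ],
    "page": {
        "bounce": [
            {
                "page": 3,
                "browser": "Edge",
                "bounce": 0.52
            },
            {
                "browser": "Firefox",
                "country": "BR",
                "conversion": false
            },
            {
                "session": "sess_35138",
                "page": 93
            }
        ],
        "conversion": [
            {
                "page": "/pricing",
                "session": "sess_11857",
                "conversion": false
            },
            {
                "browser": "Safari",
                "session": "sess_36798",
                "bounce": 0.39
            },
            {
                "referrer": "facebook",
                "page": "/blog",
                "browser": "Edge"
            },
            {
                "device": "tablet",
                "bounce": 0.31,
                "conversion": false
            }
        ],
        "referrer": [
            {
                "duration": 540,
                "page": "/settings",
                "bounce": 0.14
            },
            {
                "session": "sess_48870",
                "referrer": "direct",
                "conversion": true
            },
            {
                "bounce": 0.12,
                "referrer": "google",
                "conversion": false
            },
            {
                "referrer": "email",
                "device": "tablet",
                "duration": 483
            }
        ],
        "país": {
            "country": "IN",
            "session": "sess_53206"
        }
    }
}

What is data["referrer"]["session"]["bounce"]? 0.57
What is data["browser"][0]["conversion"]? False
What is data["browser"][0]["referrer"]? "direct"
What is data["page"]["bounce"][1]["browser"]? "Firefox"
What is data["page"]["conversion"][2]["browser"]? "Edge"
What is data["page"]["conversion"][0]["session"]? "sess_11857"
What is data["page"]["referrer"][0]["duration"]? 540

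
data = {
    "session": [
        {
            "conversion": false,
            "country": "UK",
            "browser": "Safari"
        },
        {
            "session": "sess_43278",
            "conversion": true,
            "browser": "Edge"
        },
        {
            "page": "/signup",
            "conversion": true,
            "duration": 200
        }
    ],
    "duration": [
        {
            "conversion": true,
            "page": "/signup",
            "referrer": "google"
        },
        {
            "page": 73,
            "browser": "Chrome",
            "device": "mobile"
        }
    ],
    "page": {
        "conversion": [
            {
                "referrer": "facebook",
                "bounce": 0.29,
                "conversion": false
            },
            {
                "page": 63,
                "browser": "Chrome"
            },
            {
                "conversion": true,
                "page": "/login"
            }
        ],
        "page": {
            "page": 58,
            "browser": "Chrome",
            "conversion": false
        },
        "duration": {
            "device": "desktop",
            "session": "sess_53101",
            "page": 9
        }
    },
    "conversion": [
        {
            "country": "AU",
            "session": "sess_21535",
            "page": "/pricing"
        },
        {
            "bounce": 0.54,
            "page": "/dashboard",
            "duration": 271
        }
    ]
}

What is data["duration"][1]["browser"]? "Chrome"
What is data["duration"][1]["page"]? 73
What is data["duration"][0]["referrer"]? "google"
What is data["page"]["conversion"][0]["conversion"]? False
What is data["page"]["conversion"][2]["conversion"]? True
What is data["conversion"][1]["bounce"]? 0.54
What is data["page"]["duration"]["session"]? "sess_53101"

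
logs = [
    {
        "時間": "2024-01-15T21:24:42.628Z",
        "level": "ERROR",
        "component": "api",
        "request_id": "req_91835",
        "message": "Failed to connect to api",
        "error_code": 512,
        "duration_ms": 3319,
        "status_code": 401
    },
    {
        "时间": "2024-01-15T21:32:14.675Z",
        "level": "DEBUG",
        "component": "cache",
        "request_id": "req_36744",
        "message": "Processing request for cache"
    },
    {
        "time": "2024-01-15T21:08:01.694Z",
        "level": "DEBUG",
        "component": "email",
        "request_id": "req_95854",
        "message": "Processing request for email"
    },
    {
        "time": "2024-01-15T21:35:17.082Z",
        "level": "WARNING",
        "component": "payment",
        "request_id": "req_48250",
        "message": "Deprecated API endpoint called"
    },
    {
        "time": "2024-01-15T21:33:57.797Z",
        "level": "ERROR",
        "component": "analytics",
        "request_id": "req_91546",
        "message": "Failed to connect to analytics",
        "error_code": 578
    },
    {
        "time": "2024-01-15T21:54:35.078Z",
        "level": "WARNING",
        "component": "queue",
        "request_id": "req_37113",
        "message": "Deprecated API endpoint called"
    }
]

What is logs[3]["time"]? "2024-01-15T21:35:17.082Z"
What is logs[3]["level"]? "WARNING"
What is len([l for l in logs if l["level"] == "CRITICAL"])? 0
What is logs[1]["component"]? "cache"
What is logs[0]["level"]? "ERROR"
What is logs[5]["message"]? "Deprecated API endpoint called"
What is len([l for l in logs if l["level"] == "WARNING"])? 2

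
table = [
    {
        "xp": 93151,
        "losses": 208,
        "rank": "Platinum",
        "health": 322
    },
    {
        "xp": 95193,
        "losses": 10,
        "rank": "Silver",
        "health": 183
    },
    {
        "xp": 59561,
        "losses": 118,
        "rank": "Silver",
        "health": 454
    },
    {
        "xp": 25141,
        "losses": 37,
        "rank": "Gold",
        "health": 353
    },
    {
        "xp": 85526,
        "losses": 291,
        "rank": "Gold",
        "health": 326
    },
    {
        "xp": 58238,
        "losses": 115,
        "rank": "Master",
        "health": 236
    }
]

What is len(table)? 6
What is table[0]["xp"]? 93151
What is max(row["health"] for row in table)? 454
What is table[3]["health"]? 353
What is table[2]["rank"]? "Silver"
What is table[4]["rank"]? "Gold"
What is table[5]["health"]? 236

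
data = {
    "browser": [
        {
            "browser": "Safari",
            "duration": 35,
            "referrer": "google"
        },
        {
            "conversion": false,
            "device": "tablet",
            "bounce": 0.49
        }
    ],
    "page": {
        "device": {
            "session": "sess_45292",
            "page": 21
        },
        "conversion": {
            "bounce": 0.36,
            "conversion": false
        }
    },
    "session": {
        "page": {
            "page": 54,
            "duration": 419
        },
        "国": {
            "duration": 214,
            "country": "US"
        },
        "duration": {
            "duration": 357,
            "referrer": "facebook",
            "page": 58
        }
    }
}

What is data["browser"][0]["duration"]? 35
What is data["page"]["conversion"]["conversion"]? False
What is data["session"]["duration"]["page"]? 58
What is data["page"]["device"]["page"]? 21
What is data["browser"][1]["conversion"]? False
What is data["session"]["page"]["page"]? 54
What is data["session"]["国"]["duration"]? 214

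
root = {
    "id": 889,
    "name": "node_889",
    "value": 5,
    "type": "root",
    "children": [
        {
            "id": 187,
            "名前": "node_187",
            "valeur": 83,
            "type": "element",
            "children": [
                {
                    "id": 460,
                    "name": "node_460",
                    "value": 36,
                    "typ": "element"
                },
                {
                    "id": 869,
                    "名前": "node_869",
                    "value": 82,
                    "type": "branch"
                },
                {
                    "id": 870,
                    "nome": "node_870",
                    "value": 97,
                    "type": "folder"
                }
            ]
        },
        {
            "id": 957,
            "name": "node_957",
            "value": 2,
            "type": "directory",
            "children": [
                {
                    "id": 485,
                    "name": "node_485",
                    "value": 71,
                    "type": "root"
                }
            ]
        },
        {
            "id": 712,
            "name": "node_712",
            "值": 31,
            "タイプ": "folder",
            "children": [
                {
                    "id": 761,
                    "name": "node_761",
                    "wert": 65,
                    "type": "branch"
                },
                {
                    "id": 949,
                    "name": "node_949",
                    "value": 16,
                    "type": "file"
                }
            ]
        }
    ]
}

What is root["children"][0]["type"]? "element"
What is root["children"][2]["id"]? 712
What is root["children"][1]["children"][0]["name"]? "node_485"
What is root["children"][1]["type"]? "directory"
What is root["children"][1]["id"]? 957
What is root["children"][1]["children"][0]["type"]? "root"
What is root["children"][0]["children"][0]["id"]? 460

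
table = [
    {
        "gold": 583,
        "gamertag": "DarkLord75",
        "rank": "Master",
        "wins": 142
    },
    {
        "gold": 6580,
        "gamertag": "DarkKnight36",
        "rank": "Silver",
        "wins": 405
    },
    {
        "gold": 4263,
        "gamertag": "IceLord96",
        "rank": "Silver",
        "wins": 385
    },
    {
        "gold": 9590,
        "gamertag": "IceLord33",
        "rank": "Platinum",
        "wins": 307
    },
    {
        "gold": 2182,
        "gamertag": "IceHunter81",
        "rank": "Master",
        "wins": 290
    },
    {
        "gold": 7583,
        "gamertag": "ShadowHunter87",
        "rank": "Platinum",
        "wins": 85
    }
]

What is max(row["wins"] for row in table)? 405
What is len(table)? 6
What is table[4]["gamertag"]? "IceHunter81"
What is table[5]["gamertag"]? "ShadowHunter87"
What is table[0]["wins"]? 142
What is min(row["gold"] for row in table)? 583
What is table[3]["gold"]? 9590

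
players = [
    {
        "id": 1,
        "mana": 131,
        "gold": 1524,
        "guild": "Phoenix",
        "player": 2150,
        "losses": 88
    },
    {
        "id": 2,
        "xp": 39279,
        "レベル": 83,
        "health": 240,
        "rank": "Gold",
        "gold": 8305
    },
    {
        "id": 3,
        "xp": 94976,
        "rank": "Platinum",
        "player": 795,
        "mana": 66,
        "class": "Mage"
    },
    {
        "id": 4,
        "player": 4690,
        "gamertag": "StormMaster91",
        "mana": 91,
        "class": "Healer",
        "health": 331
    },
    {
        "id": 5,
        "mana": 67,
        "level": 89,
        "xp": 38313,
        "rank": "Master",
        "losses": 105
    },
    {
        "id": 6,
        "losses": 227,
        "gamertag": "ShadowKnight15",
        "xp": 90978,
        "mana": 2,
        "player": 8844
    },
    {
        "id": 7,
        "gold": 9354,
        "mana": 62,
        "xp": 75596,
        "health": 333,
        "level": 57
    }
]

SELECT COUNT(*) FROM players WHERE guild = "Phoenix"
1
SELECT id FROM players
[1, 2, 3, 4, 5, 6, 7]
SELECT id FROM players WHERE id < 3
[1, 2]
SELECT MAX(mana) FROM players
131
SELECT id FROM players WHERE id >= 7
[7]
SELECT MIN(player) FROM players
795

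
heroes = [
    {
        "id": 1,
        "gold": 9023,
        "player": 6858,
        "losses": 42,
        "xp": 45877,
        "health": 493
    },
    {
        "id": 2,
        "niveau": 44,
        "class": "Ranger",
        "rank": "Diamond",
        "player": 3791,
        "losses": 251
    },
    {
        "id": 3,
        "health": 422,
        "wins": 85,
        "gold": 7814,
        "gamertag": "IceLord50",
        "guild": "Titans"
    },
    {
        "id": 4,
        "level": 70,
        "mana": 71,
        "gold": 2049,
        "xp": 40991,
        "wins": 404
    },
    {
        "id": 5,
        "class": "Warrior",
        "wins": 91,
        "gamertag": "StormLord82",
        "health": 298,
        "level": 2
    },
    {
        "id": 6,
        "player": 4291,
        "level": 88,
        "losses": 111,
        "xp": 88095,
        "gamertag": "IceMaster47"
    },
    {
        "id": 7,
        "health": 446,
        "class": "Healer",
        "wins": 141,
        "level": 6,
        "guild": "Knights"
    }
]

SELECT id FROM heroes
[1, 2, 3, 4, 5, 6, 7]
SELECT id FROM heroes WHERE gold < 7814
[4]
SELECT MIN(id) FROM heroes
1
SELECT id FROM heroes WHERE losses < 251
[1, 6]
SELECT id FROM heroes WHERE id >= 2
[2, 3, 4, 5, 6, 7]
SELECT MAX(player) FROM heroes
6858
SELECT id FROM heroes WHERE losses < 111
[1]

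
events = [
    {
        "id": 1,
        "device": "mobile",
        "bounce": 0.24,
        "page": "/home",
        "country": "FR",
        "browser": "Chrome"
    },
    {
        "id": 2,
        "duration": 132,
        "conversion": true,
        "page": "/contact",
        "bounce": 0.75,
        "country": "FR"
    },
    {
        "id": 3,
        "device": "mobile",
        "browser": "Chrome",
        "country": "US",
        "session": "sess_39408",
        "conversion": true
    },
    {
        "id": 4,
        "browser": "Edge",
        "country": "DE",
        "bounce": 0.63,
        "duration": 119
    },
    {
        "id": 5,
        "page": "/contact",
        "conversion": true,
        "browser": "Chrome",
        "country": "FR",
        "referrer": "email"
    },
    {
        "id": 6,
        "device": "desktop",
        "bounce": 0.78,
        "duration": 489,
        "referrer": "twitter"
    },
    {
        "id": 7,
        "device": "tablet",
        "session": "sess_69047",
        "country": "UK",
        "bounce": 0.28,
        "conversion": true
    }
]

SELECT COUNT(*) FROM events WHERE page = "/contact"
2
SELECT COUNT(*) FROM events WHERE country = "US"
1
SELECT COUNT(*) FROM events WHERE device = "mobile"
2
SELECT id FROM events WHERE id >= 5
[5, 6, 7]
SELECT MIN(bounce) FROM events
0.24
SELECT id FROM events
[1, 2, 3, 4, 5, 6, 7]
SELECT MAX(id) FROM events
7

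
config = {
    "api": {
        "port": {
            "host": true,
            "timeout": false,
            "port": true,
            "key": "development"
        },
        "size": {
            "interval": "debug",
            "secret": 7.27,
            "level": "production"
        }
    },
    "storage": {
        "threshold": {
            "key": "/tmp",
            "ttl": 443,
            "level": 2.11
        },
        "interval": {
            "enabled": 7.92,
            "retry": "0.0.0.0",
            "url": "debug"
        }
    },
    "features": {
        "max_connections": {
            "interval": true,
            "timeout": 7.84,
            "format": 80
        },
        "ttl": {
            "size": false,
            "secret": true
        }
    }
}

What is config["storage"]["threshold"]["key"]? "/tmp"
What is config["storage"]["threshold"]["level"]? 2.11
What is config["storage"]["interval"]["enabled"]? 7.92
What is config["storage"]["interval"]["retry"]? "0.0.0.0"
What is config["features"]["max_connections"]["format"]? 80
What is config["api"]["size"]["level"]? "production"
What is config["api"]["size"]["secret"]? 7.27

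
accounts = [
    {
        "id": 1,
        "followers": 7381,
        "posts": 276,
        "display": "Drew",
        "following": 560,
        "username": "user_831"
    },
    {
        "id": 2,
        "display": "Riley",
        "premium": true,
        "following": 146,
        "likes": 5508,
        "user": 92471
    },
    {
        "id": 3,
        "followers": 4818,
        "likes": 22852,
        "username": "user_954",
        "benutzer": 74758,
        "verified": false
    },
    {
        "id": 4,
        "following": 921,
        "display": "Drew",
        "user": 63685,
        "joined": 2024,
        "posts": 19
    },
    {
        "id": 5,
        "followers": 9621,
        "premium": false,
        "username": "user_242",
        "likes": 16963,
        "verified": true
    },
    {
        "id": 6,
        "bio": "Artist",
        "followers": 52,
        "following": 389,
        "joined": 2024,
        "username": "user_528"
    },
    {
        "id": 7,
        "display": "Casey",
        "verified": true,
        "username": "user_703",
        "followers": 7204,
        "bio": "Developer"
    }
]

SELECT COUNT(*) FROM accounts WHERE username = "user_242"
1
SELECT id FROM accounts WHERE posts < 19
[]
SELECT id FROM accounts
[1, 2, 3, 4, 5, 6, 7]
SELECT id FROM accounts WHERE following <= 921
[1, 2, 4, 6]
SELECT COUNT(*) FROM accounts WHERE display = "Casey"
1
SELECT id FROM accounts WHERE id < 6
[1, 2, 3, 4, 5]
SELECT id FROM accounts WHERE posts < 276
[4]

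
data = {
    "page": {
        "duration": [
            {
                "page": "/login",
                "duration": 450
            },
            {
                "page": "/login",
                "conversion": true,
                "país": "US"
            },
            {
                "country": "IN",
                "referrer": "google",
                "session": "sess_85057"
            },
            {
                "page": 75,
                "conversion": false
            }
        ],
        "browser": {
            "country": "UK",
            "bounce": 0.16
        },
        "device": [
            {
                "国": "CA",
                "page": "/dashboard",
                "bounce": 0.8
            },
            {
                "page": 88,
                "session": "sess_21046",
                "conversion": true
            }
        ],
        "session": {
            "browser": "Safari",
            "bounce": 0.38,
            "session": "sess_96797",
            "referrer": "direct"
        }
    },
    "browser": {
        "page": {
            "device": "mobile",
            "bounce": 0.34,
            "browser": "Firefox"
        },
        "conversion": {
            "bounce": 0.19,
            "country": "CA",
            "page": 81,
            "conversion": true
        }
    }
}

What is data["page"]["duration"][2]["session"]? "sess_85057"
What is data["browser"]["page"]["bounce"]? 0.34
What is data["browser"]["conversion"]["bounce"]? 0.19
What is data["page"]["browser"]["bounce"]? 0.16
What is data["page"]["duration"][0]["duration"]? 450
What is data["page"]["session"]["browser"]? "Safari"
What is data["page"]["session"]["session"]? "sess_96797"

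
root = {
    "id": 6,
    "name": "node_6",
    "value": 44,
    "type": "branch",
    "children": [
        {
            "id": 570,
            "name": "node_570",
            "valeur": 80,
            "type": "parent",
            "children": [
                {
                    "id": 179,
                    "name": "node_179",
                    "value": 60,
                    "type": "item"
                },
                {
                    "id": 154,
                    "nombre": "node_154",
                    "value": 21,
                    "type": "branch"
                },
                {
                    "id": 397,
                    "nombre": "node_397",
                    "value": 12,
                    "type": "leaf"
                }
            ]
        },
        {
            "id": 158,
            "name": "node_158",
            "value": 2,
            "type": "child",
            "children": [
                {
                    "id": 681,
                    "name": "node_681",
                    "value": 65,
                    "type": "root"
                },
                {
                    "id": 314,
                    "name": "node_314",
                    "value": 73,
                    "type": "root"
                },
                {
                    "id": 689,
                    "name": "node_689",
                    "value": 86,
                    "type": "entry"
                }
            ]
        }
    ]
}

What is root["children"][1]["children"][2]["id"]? 689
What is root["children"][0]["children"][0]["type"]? "item"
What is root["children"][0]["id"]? 570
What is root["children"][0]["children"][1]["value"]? 21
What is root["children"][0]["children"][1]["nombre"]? "node_154"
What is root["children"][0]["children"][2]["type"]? "leaf"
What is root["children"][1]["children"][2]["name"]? "node_689"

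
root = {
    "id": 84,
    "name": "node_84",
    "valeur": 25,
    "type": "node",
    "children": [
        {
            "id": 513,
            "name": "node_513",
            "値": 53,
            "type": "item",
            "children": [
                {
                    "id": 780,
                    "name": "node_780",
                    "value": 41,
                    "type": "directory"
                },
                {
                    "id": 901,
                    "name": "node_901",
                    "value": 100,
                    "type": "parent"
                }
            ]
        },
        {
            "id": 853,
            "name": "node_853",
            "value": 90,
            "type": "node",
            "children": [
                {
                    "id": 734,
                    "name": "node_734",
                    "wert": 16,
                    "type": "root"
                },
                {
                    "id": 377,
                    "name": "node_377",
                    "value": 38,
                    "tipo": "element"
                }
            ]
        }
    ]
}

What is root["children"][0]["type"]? "item"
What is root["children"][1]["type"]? "node"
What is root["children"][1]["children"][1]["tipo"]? "element"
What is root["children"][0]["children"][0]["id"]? 780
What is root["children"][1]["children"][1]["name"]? "node_377"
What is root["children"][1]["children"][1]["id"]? 377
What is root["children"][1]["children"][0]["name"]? "node_734"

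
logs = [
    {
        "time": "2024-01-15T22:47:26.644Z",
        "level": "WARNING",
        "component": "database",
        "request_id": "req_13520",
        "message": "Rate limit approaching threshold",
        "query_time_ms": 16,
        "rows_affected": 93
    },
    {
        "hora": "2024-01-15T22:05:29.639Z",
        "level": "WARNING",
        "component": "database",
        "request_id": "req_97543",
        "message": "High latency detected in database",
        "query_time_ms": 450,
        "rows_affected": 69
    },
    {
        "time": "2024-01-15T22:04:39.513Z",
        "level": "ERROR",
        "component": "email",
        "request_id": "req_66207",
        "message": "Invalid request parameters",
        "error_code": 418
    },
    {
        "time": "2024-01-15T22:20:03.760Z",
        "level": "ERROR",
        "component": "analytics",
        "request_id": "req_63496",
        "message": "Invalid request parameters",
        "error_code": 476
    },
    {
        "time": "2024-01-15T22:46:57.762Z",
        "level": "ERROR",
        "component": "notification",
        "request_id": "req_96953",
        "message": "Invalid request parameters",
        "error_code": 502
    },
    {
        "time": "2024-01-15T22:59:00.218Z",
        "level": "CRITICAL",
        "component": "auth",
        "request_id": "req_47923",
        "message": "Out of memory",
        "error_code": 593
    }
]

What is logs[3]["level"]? "ERROR"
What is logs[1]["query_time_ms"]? 450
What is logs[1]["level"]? "WARNING"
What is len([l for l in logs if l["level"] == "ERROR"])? 3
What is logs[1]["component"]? "database"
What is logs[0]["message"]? "Rate limit approaching threshold"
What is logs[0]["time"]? "2024-01-15T22:47:26.644Z"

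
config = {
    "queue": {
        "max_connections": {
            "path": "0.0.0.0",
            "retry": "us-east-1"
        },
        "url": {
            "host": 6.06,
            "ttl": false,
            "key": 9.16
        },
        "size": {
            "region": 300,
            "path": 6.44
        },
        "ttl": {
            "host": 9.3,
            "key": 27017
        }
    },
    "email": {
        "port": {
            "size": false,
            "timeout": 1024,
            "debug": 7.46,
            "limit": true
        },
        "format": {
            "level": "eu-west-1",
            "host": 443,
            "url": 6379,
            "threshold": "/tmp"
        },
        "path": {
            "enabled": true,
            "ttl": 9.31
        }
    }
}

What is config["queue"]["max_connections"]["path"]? "0.0.0.0"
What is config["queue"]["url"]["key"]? 9.16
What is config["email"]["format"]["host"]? 443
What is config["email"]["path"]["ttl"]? 9.31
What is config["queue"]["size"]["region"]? 300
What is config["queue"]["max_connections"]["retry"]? "us-east-1"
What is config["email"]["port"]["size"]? False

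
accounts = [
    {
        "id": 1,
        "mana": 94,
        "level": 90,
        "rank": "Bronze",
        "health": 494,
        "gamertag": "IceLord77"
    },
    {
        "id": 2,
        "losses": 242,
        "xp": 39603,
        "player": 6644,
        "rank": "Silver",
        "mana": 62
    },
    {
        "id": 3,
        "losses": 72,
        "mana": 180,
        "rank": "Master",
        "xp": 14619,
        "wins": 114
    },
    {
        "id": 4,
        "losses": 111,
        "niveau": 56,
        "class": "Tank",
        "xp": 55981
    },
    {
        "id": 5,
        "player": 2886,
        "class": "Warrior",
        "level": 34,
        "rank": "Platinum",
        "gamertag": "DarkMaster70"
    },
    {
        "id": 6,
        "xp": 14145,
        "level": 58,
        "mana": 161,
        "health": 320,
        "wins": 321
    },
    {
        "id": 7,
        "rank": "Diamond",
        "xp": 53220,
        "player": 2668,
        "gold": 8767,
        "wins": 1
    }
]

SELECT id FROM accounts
[1, 2, 3, 4, 5, 6, 7]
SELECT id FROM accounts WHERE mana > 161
[3]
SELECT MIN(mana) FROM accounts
62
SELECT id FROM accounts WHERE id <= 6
[1, 2, 3, 4, 5, 6]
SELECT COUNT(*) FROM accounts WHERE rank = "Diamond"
1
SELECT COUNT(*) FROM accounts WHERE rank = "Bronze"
1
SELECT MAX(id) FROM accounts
7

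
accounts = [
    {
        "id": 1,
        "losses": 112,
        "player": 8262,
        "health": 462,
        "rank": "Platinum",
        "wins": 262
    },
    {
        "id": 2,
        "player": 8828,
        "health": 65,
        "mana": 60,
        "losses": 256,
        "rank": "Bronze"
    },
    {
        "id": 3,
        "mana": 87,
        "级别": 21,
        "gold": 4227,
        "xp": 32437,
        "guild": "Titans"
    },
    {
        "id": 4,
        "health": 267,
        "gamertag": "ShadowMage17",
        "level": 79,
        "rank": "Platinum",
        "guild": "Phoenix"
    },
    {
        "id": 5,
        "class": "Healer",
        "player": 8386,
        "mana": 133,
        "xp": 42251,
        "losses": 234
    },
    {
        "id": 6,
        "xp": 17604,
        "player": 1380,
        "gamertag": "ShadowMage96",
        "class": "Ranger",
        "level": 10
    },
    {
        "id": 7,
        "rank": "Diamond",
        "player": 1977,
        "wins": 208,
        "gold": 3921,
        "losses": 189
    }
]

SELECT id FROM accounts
[1, 2, 3, 4, 5, 6, 7]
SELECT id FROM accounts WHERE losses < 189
[1]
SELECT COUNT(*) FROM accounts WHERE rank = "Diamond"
1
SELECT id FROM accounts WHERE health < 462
[2, 4]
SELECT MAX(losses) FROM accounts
256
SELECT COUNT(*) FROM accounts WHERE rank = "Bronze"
1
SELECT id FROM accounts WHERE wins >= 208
[1, 7]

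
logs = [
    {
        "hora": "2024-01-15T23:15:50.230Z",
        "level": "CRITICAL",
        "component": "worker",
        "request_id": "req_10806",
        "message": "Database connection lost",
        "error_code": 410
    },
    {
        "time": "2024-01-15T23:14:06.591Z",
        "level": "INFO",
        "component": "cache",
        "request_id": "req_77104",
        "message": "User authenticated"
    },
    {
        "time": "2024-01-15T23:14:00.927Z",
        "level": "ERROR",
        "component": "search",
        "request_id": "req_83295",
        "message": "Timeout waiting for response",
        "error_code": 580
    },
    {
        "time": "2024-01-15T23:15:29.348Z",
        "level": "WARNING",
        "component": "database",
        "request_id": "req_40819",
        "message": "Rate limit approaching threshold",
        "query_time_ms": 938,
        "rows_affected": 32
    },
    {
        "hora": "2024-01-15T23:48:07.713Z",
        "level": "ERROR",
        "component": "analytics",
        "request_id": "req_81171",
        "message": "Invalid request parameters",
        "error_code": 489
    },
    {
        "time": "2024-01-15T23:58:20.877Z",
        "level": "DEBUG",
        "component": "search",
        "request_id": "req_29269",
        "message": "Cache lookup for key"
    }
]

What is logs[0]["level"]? "CRITICAL"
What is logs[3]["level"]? "WARNING"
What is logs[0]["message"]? "Database connection lost"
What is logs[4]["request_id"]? "req_81171"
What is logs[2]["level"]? "ERROR"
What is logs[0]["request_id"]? "req_10806"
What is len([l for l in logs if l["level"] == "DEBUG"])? 1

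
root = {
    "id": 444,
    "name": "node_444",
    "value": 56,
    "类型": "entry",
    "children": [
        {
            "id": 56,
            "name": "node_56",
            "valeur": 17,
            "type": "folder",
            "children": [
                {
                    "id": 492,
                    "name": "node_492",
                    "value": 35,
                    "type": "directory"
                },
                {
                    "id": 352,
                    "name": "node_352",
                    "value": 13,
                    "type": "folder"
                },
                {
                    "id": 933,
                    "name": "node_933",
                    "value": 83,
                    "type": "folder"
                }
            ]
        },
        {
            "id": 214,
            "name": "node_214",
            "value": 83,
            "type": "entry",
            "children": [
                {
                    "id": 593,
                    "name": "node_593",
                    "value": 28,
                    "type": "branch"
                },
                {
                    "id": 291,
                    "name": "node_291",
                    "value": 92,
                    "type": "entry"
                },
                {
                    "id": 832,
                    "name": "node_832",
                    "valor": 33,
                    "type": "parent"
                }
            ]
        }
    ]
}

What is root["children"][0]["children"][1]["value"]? 13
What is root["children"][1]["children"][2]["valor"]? 33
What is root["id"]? 444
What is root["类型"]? "entry"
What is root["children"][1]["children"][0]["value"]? 28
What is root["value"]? 56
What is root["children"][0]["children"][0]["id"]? 492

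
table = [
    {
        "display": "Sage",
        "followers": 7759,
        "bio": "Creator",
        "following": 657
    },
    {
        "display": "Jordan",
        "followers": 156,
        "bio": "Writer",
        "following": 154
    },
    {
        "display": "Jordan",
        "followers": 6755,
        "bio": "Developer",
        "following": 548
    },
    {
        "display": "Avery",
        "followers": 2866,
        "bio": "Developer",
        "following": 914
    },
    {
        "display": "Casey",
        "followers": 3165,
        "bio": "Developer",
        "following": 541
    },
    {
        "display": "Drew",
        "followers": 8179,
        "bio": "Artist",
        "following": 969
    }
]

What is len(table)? 6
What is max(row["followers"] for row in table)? 8179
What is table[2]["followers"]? 6755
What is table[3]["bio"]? "Developer"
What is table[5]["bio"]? "Artist"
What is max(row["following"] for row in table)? 969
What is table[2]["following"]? 548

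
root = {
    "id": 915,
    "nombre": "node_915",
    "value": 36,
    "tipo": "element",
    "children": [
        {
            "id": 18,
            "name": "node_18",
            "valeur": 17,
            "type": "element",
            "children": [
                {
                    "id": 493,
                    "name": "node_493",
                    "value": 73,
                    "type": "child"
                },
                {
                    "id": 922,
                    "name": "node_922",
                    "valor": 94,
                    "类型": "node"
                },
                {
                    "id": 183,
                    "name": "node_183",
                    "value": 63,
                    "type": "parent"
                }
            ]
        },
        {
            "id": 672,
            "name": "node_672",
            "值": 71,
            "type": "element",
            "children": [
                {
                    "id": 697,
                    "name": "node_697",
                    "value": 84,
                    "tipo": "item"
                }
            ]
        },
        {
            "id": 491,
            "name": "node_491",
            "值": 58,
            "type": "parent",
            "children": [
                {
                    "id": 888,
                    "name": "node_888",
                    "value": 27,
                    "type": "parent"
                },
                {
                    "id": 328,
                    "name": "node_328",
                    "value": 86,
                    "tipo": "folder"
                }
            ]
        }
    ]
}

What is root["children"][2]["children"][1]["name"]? "node_328"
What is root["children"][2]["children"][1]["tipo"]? "folder"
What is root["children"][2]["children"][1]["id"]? 328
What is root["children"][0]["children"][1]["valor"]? 94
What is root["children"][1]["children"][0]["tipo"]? "item"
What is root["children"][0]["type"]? "element"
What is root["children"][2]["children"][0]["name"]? "node_888"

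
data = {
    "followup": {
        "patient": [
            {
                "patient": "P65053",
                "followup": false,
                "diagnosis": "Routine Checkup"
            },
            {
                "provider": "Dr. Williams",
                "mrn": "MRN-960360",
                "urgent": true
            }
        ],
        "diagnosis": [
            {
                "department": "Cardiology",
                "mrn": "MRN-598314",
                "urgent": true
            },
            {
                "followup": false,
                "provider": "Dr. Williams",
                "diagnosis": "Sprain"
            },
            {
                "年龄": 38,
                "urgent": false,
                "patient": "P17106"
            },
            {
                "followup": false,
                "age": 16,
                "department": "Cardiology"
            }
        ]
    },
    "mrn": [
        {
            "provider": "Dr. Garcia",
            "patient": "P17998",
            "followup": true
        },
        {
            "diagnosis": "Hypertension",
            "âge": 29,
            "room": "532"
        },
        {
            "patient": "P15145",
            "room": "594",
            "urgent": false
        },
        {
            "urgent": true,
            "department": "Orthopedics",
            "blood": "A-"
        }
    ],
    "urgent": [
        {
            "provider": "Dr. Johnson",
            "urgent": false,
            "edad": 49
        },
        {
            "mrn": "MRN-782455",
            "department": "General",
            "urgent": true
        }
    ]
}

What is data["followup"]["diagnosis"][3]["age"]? 16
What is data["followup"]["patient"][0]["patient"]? "P65053"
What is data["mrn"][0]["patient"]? "P17998"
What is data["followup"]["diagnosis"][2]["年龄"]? 38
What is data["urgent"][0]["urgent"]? False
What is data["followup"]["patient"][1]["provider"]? "Dr. Williams"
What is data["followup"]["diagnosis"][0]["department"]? "Cardiology"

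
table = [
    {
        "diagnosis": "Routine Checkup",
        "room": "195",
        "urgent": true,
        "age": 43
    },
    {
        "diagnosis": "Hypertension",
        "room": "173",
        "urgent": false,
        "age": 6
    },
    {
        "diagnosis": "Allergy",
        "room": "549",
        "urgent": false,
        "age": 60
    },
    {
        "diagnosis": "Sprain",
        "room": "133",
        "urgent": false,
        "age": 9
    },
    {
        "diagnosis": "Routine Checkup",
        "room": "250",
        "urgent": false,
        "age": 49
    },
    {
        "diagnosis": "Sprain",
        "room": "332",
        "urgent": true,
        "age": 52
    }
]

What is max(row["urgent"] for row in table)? True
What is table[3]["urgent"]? False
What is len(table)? 6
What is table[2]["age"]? 60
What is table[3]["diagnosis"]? "Sprain"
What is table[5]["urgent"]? True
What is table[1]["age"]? 6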